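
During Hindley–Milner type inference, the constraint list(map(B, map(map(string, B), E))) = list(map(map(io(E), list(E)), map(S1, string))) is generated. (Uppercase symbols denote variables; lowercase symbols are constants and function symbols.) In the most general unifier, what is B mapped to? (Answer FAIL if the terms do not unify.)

Decompose list/1: map(B, map(map(string, B), E)) = map(map(io(E), list(E)), map(S1, string)).
Decompose map/2: B = map(io(E), list(E)),  map(map(string, B), E) = map(S1, string).
Bind B := map(io(E), list(E)); substituting into the remaining equation gives: map(map(string, map(io(E), list(E))), E) = map(S1, string).
Decompose map/2: map(string, map(io(E), list(E))) = S1,  E = string.
Bind S1 := map(string, map(io(E), list(E))); no other remaining equation mentions S1.
Bind E := string. Substituting into the earlier bindings gives B := map(io(string), list(string)), S1 := map(string, map(io(string), list(string))).
MGU = { B -> map(io(string), list(string)), S1 -> map(string, map(io(string), list(string))), E -> string }, so B -> map(io(string), list(string)).

map(io(string), list(string))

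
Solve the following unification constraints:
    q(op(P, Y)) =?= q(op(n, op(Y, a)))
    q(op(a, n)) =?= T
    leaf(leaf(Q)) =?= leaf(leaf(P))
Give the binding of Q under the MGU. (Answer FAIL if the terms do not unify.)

Decompose q/1: op(P, Y) =?= op(n, op(Y, a)).
Decompose op/2: P =?= n,  Y =?= op(Y, a).
Bind P := n; substituting into the one remaining equation that mentions P gives: leaf(leaf(Q)) =?= leaf(leaf(n)).
Occurs check fails: Y occurs in op(Y, a); the equation Y =?= op(Y, a) has no finite solution.

FAIL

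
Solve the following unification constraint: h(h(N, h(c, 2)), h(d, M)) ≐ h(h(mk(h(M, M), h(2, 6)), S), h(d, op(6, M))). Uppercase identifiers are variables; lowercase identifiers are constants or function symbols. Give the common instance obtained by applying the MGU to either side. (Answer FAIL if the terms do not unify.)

Decompose h/2: h(N, h(c, 2)) ≐ h(mk(h(M, M), h(2, 6)), S),  h(d, M) ≐ h(d, op(6, M)).
Decompose h/2: N ≐ mk(h(M, M), h(2, 6)),  h(c, 2) ≐ S.
Bind N := mk(h(M, M), h(2, 6)); no other remaining equation mentions N.
Bind S := h(c, 2); no other remaining equation mentions S.
Decompose h/2: d ≐ d,  M ≐ op(6, M).
Delete trivial equation d ≐ d.
Occurs check fails: M occurs in op(6, M); the equation M ≐ op(6, M) has no finite solution.

FAIL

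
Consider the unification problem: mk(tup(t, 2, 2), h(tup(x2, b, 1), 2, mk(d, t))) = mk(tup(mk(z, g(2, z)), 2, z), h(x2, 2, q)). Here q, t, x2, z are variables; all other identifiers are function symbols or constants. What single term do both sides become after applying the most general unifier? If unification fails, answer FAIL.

Decompose mk/2: tup(t, 2, 2) = tup(mk(z, g(2, z)), 2, z),  h(tup(x2, b, 1), 2, mk(d, t)) = h(x2, 2, q).
Decompose tup/3: t = mk(z, g(2, z)),  2 = 2,  2 = z.
Bind t := mk(z, g(2, z)); substituting into the one remaining equation that mentions t gives: h(tup(x2, b, 1), 2, mk(d, mk(z, g(2, z)))) = h(x2, 2, q).
Delete trivial equation 2 = 2.
Bind z := 2; substituting into the remaining equation gives: h(tup(x2, b, 1), 2, mk(d, mk(2, g(2, 2)))) = h(x2, 2, q). Substituting into the earlier binding gives t := mk(2, g(2, 2)).
Decompose h/3: tup(x2, b, 1) = x2,  2 = 2,  mk(d, mk(2, g(2, 2))) = q.
Occurs check fails: x2 occurs in tup(x2, b, 1); the equation x2 = tup(x2, b, 1) has no finite solution.

FAIL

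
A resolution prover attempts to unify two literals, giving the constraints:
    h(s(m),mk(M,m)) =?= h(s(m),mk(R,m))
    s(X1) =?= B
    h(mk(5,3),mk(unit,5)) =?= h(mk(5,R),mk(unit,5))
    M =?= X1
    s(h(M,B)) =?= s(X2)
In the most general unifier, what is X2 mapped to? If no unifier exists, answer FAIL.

Decompose h/2: s(m) =?= s(m),  mk(M,m) =?= mk(R,m).
Delete trivial equation s(m) =?= s(m).
Decompose mk/2: M =?= R,  m =?= m.
Bind M := R; substituting into the 2 remaining equations that mention M gives: R =?= X1,  s(h(R,B)) =?= s(X2).
Delete trivial equation m =?= m.
Bind B := s(X1); substituting into the one remaining equation that mentions B gives: s(h(R,s(X1))) =?= s(X2).
Decompose h/2: mk(5,3) =?= mk(5,R),  mk(unit,5) =?= mk(unit,5).
Decompose mk/2: 5 =?= 5,  3 =?= R.
Delete trivial equation 5 =?= 5.
Bind R := 3; substituting into the 2 remaining equations that mention R gives: 3 =?= X1,  s(h(3,s(X1))) =?= s(X2). Substituting into the earlier binding gives M := 3.
Delete trivial equation mk(unit,5) =?= mk(unit,5).
Bind X1 := 3; substituting into the remaining equation gives: s(h(3,s(3))) =?= s(X2). Substituting into the earlier binding gives B := s(3).
Decompose s/1: h(3,s(3)) =?= X2.
Bind X2 := h(3,s(3)).
MGU = { M := 3, B := s(3), R := 3, X1 := 3, X2 := h(3,s(3)) }, so X2 := h(3,s(3)).

h(3,s(3))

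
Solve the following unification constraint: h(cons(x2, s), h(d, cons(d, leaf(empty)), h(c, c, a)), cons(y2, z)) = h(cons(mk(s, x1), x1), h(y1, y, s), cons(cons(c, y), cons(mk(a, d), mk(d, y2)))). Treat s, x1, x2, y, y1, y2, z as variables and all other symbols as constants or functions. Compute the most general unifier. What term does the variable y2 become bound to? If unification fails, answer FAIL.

cons(c, cons(d, leaf(empty)))

Decompose h/3: cons(x2, s) = cons(mk(s, x1), x1),  h(d, cons(d, leaf(empty)), h(c, c, a)) = h(y1, y, s),  cons(y2, z) = cons(cons(c, y), cons(mk(a, d), mk(d, y2))).
Decompose cons/2: x2 = mk(s, x1),  s = x1.
Bind x2 := mk(s, x1); no other remaining equation mentions x2.
Bind s := x1; substituting into the one remaining equation that mentions s gives: h(d, cons(d, leaf(empty)), h(c, c, a)) = h(y1, y, x1). Substituting into the earlier binding gives x2 := mk(x1, x1).
Decompose h/3: d = y1,  cons(d, leaf(empty)) = y,  h(c, c, a) = x1.
Bind y1 := d; no other remaining equation mentions y1.
Bind y := cons(d, leaf(empty)); substituting into the one remaining equation that mentions y gives: cons(y2, z) = cons(cons(c, cons(d, leaf(empty))), cons(mk(a, d), mk(d, y2))).
Bind x1 := h(c, c, a); no other remaining equation mentions x1. Substituting into the earlier bindings gives x2 := mk(h(c, c, a), h(c, c, a)), s := h(c, c, a).
Decompose cons/2: y2 = cons(c, cons(d, leaf(empty))),  z = cons(mk(a, d), mk(d, y2)).
Bind y2 := cons(c, cons(d, leaf(empty))); substituting into the remaining equation gives: z = cons(mk(a, d), mk(d, cons(c, cons(d, leaf(empty))))).
Bind z := cons(mk(a, d), mk(d, cons(c, cons(d, leaf(empty))))).
MGU = { x2 ↦ mk(h(c, c, a), h(c, c, a)), s ↦ h(c, c, a), y1 ↦ d, y ↦ cons(d, leaf(empty)), x1 ↦ h(c, c, a), y2 ↦ cons(c, cons(d, leaf(empty))), z ↦ cons(mk(a, d), mk(d, cons(c, cons(d, leaf(empty))))) }, so y2 ↦ cons(c, cons(d, leaf(empty))).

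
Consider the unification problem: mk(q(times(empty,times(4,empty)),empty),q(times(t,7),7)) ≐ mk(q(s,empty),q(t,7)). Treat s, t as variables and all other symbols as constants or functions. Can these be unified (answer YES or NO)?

Decompose mk/2: q(times(empty,times(4,empty)),empty) ≐ q(s,empty),  q(times(t,7),7) ≐ q(t,7).
Decompose q/2: times(empty,times(4,empty)) ≐ s,  empty ≐ empty.
Bind s := times(empty,times(4,empty)); no other remaining equation mentions s.
Delete trivial equation empty ≐ empty.
Decompose q/2: times(t,7) ≐ t,  7 ≐ 7.
Occurs check fails: t occurs in times(t,7); the equation t ≐ times(t,7) has no finite solution.

NO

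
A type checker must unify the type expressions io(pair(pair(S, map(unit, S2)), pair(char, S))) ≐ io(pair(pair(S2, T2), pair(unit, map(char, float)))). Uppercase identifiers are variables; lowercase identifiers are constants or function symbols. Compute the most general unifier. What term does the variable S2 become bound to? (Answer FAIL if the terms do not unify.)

Decompose io/1: pair(pair(S, map(unit, S2)), pair(char, S)) ≐ pair(pair(S2, T2), pair(unit, map(char, float))).
Decompose pair/2: pair(S, map(unit, S2)) ≐ pair(S2, T2),  pair(char, S) ≐ pair(unit, map(char, float)).
Decompose pair/2: S ≐ S2,  map(unit, S2) ≐ T2.
Bind S := S2; substituting into the one remaining equation that mentions S gives: pair(char, S2) ≐ pair(unit, map(char, float)).
Bind T2 := map(unit, S2); no other remaining equation mentions T2.
Decompose pair/2: char ≐ unit,  S2 ≐ map(char, float).
Clash: constants char and unit differ; no unifier exists.

FAIL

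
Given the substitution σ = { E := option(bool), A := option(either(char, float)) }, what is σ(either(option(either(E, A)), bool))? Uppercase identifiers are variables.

Replace each occurrence of E with option(bool).
Replace each occurrence of A with option(either(char, float)).
Result: either(option(either(option(bool), option(either(char, float)))), bool).

either(option(either(option(bool), option(either(char, float)))), bool)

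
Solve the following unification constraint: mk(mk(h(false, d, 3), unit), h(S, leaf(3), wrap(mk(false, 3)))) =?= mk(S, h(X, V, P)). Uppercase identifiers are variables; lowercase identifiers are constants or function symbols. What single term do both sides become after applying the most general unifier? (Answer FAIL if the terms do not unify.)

mk(mk(h(false, d, 3), unit), h(mk(h(false, d, 3), unit), leaf(3), wrap(mk(false, 3))))

Decompose mk/2: mk(h(false, d, 3), unit) =?= S,  h(S, leaf(3), wrap(mk(false, 3))) =?= h(X, V, P).
Bind S := mk(h(false, d, 3), unit); substituting into the remaining equation gives: h(mk(h(false, d, 3), unit), leaf(3), wrap(mk(false, 3))) =?= h(X, V, P).
Decompose h/3: mk(h(false, d, 3), unit) =?= X,  leaf(3) =?= V,  wrap(mk(false, 3)) =?= P.
Bind X := mk(h(false, d, 3), unit); no other remaining equation mentions X.
Bind V := leaf(3); no other remaining equation mentions V.
Bind P := wrap(mk(false, 3)).
Applying the MGU to either side gives mk(mk(h(false, d, 3), unit), h(mk(h(false, d, 3), unit), leaf(3), wrap(mk(false, 3)))).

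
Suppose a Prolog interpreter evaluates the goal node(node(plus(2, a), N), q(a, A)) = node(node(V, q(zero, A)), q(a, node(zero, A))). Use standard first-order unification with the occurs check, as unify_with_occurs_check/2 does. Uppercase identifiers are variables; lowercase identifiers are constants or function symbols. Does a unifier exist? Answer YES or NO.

NO

Decompose node/2: node(plus(2, a), N) = node(V, q(zero, A)),  q(a, A) = q(a, node(zero, A)).
Decompose node/2: plus(2, a) = V,  N = q(zero, A).
Bind V := plus(2, a); no other remaining equation mentions V.
Bind N := q(zero, A); no other remaining equation mentions N.
Decompose q/2: a = a,  A = node(zero, A).
Delete trivial equation a = a.
Occurs check fails: A occurs in node(zero, A); the equation A = node(zero, A) has no finite solution.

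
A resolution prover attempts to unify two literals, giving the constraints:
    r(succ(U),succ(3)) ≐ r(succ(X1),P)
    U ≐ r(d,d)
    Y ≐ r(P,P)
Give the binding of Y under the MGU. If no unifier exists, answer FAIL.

r(succ(3),succ(3))

Decompose r/2: succ(U) ≐ succ(X1),  succ(3) ≐ P.
Decompose succ/1: U ≐ X1.
Bind U := X1; substituting into the one remaining equation that mentions U gives: X1 ≐ r(d,d).
Bind P := succ(3); substituting into the one remaining equation that mentions P gives: Y ≐ r(succ(3),succ(3)).
Bind X1 := r(d,d); no other remaining equation mentions X1. Substituting into the earlier binding gives U := r(d,d).
Bind Y := r(succ(3),succ(3)).
MGU = { U -> r(d,d), P -> succ(3), X1 -> r(d,d), Y -> r(succ(3),succ(3)) }, so Y -> r(succ(3),succ(3)).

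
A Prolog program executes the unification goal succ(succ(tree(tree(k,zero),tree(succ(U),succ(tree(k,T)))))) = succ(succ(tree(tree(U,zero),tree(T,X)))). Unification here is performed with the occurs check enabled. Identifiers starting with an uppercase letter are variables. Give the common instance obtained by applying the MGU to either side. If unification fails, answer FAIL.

succ(succ(tree(tree(k,zero),tree(succ(k),succ(tree(k,succ(k)))))))

Decompose succ/1: succ(tree(tree(k,zero),tree(succ(U),succ(tree(k,T))))) = succ(tree(tree(U,zero),tree(T,X))).
Decompose succ/1: tree(tree(k,zero),tree(succ(U),succ(tree(k,T)))) = tree(tree(U,zero),tree(T,X)).
Decompose tree/2: tree(k,zero) = tree(U,zero),  tree(succ(U),succ(tree(k,T))) = tree(T,X).
Decompose tree/2: k = U,  zero = zero.
Bind U := k; substituting into the one remaining equation that mentions U gives: tree(succ(k),succ(tree(k,T))) = tree(T,X).
Delete trivial equation zero = zero.
Decompose tree/2: succ(k) = T,  succ(tree(k,T)) = X.
Bind T := succ(k); substituting into the remaining equation gives: succ(tree(k,succ(k))) = X.
Bind X := succ(tree(k,succ(k))).
Applying the MGU to either side gives succ(succ(tree(tree(k,zero),tree(succ(k),succ(tree(k,succ(k))))))).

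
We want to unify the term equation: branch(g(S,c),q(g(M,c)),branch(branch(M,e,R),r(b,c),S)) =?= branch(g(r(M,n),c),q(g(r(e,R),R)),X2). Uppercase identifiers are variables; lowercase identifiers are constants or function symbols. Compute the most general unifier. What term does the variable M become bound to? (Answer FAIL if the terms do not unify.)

Decompose branch/3: g(S,c) =?= g(r(M,n),c),  q(g(M,c)) =?= q(g(r(e,R),R)),  branch(branch(M,e,R),r(b,c),S) =?= X2.
Decompose g/2: S =?= r(M,n),  c =?= c.
Bind S := r(M,n); substituting into the one remaining equation that mentions S gives: branch(branch(M,e,R),r(b,c),r(M,n)) =?= X2.
Delete trivial equation c =?= c.
Decompose q/1: g(M,c) =?= g(r(e,R),R).
Decompose g/2: M =?= r(e,R),  c =?= R.
Bind M := r(e,R); substituting into the one remaining equation that mentions M gives: branch(branch(r(e,R),e,R),r(b,c),r(r(e,R),n)) =?= X2. Substituting into the earlier binding gives S := r(r(e,R),n).
Bind R := c; substituting into the remaining equation gives: branch(branch(r(e,c),e,c),r(b,c),r(r(e,c),n)) =?= X2. Substituting into the earlier bindings gives S := r(r(e,c),n), M := r(e,c).
Bind X2 := branch(branch(r(e,c),e,c),r(b,c),r(r(e,c),n)).
MGU = { S ↦ r(r(e,c),n), M ↦ r(e,c), R ↦ c, X2 ↦ branch(branch(r(e,c),e,c),r(b,c),r(r(e,c),n)) }, so M ↦ r(e,c).

r(e,c)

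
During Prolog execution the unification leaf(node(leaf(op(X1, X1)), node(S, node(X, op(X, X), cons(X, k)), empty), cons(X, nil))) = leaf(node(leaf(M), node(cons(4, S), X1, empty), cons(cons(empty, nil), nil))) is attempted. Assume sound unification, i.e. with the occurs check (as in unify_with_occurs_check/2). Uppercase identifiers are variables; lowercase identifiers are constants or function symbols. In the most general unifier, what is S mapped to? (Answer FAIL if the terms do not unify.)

Decompose leaf/1: node(leaf(op(X1, X1)), node(S, node(X, op(X, X), cons(X, k)), empty), cons(X, nil)) = node(leaf(M), node(cons(4, S), X1, empty), cons(cons(empty, nil), nil)).
Decompose node/3: leaf(op(X1, X1)) = leaf(M),  node(S, node(X, op(X, X), cons(X, k)), empty) = node(cons(4, S), X1, empty),  cons(X, nil) = cons(cons(empty, nil), nil).
Decompose leaf/1: op(X1, X1) = M.
Bind M := op(X1, X1); no other remaining equation mentions M.
Decompose node/3: S = cons(4, S),  node(X, op(X, X), cons(X, k)) = X1,  empty = empty.
Occurs check fails: S occurs in cons(4, S); the equation S = cons(4, S) has no finite solution.

FAIL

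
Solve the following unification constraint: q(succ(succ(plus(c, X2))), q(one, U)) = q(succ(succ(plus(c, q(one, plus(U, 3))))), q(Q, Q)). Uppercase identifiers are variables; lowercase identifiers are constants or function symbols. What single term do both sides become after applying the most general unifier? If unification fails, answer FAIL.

q(succ(succ(plus(c, q(one, plus(one, 3))))), q(one, one))

Decompose q/2: succ(succ(plus(c, X2))) = succ(succ(plus(c, q(one, plus(U, 3))))),  q(one, U) = q(Q, Q).
Decompose succ/1: succ(plus(c, X2)) = succ(plus(c, q(one, plus(U, 3)))).
Decompose succ/1: plus(c, X2) = plus(c, q(one, plus(U, 3))).
Decompose plus/2: c = c,  X2 = q(one, plus(U, 3)).
Delete trivial equation c = c.
Bind X2 := q(one, plus(U, 3)); no other remaining equation mentions X2.
Decompose q/2: one = Q,  U = Q.
Bind Q := one; substituting into the remaining equation gives: U = one.
Bind U := one. Substituting into the earlier binding gives X2 := q(one, plus(one, 3)).
Applying the MGU to either side gives q(succ(succ(plus(c, q(one, plus(one, 3))))), q(one, one)).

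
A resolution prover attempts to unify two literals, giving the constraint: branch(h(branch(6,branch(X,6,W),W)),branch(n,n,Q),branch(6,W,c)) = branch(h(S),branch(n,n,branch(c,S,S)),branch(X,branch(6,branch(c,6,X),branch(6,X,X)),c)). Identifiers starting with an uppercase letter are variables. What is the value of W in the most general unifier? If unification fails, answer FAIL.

branch(6,branch(c,6,6),branch(6,6,6))

Decompose branch/3: h(branch(6,branch(X,6,W),W)) = h(S),  branch(n,n,Q) = branch(n,n,branch(c,S,S)),  branch(6,W,c) = branch(X,branch(6,branch(c,6,X),branch(6,X,X)),c).
Decompose h/1: branch(6,branch(X,6,W),W) = S.
Bind S := branch(6,branch(X,6,W),W); substituting into the one remaining equation that mentions S gives: branch(n,n,Q) = branch(n,n,branch(c,branch(6,branch(X,6,W),W),branch(6,branch(X,6,W),W))).
Decompose branch/3: n = n,  n = n,  Q = branch(c,branch(6,branch(X,6,W),W),branch(6,branch(X,6,W),W)).
Delete trivial equation n = n.
Delete trivial equation n = n.
Bind Q := branch(c,branch(6,branch(X,6,W),W),branch(6,branch(X,6,W),W)); no other remaining equation mentions Q.
Decompose branch/3: 6 = X,  W = branch(6,branch(c,6,X),branch(6,X,X)),  c = c.
Bind X := 6; substituting into the one remaining equation that mentions X gives: W = branch(6,branch(c,6,6),branch(6,6,6)). Substituting into the earlier bindings gives S := branch(6,branch(6,6,W),W), Q := branch(c,branch(6,branch(6,6,W),W),branch(6,branch(6,6,W),W)).
Bind W := branch(6,branch(c,6,6),branch(6,6,6)); no other remaining equation mentions W. Substituting into the earlier bindings gives S := branch(6,branch(6,6,branch(6,branch(c,6,6),branch(6,6,6))),branch(6,branch(c,6,6),branch(6,6,6))), Q := branch(c,branch(6,branch(6,6,branch(6,branch(c,6,6),branch(6,6,6))),branch(6,branch(c,6,6),branch(6,6,6))),branch(6,branch(6,6,branch(6,branch(c,6,6),branch(6,6,6))),branch(6,branch(c,6,6),branch(6,6,6)))).
Delete trivial equation c = c.
MGU = { S ↦ branch(6,branch(6,6,branch(6,branch(c,6,6),branch(6,6,6))),branch(6,branch(c,6,6),branch(6,6,6))), Q ↦ branch(c,branch(6,branch(6,6,branch(6,branch(c,6,6),branch(6,6,6))),branch(6,branch(c,6,6),branch(6,6,6))),branch(6,branch(6,6,branch(6,branch(c,6,6),branch(6,6,6))),branch(6,branch(c,6,6),branch(6,6,6)))), X ↦ 6, W ↦ branch(6,branch(c,6,6),branch(6,6,6)) }, so W ↦ branch(6,branch(c,6,6),branch(6,6,6)).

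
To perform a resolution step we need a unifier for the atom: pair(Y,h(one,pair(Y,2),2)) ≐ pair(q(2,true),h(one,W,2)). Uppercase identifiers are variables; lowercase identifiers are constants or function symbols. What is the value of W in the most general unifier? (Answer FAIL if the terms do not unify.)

pair(q(2,true),2)

Decompose pair/2: Y ≐ q(2,true),  h(one,pair(Y,2),2) ≐ h(one,W,2).
Bind Y := q(2,true); substituting into the remaining equation gives: h(one,pair(q(2,true),2),2) ≐ h(one,W,2).
Decompose h/3: one ≐ one,  pair(q(2,true),2) ≐ W,  2 ≐ 2.
Delete trivial equation one ≐ one.
Bind W := pair(q(2,true),2); no other remaining equation mentions W.
Delete trivial equation 2 ≐ 2.
MGU = { Y -> q(2,true), W -> pair(q(2,true),2) }, so W -> pair(q(2,true),2).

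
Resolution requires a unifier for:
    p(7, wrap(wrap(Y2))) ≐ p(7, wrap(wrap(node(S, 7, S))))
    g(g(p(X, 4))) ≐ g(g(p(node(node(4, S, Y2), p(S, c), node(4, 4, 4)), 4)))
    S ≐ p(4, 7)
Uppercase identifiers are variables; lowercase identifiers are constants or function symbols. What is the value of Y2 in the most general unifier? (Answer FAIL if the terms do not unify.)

Decompose p/2: 7 ≐ 7,  wrap(wrap(Y2)) ≐ wrap(wrap(node(S, 7, S))).
Delete trivial equation 7 ≐ 7.
Decompose wrap/1: wrap(Y2) ≐ wrap(node(S, 7, S)).
Decompose wrap/1: Y2 ≐ node(S, 7, S).
Bind Y2 := node(S, 7, S); substituting into the one remaining equation that mentions Y2 gives: g(g(p(X, 4))) ≐ g(g(p(node(node(4, S, node(S, 7, S)), p(S, c), node(4, 4, 4)), 4))).
Decompose g/1: g(p(X, 4)) ≐ g(p(node(node(4, S, node(S, 7, S)), p(S, c), node(4, 4, 4)), 4)).
Decompose g/1: p(X, 4) ≐ p(node(node(4, S, node(S, 7, S)), p(S, c), node(4, 4, 4)), 4).
Decompose p/2: X ≐ node(node(4, S, node(S, 7, S)), p(S, c), node(4, 4, 4)),  4 ≐ 4.
Bind X := node(node(4, S, node(S, 7, S)), p(S, c), node(4, 4, 4)); no other remaining equation mentions X.
Delete trivial equation 4 ≐ 4.
Bind S := p(4, 7). Substituting into the earlier bindings gives Y2 := node(p(4, 7), 7, p(4, 7)), X := node(node(4, p(4, 7), node(p(4, 7), 7, p(4, 7))), p(p(4, 7), c), node(4, 4, 4)).
MGU = { Y2 ↦ node(p(4, 7), 7, p(4, 7)), X ↦ node(node(4, p(4, 7), node(p(4, 7), 7, p(4, 7))), p(p(4, 7), c), node(4, 4, 4)), S ↦ p(4, 7) }, so Y2 ↦ node(p(4, 7), 7, p(4, 7)).

node(p(4, 7), 7, p(4, 7))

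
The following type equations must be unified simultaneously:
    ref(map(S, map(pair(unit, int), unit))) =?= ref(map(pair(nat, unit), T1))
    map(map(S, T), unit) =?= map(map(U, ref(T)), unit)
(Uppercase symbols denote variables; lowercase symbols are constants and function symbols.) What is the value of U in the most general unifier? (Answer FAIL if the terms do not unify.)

FAIL

Decompose ref/1: map(S, map(pair(unit, int), unit)) =?= map(pair(nat, unit), T1).
Decompose map/2: S =?= pair(nat, unit),  map(pair(unit, int), unit) =?= T1.
Bind S := pair(nat, unit); substituting into the one remaining equation that mentions S gives: map(map(pair(nat, unit), T), unit) =?= map(map(U, ref(T)), unit).
Bind T1 := map(pair(unit, int), unit); no other remaining equation mentions T1.
Decompose map/2: map(pair(nat, unit), T) =?= map(U, ref(T)),  unit =?= unit.
Decompose map/2: pair(nat, unit) =?= U,  T =?= ref(T).
Bind U := pair(nat, unit); no other remaining equation mentions U.
Occurs check fails: T occurs in ref(T); the equation T =?= ref(T) has no finite solution.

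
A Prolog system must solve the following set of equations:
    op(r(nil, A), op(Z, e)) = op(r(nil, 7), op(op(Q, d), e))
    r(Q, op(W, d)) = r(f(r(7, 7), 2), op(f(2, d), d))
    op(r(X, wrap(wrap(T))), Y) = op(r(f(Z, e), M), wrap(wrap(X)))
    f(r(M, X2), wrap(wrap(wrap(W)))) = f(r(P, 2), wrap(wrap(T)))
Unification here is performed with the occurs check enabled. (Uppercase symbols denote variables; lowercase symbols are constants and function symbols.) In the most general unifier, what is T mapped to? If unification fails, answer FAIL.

Decompose op/2: r(nil, A) = r(nil, 7),  op(Z, e) = op(op(Q, d), e).
Decompose r/2: nil = nil,  A = 7.
Delete trivial equation nil = nil.
Bind A := 7; no other remaining equation mentions A.
Decompose op/2: Z = op(Q, d),  e = e.
Bind Z := op(Q, d); substituting into the one remaining equation that mentions Z gives: op(r(X, wrap(wrap(T))), Y) = op(r(f(op(Q, d), e), M), wrap(wrap(X))).
Delete trivial equation e = e.
Decompose r/2: Q = f(r(7, 7), 2),  op(W, d) = op(f(2, d), d).
Bind Q := f(r(7, 7), 2); substituting into the one remaining equation that mentions Q gives: op(r(X, wrap(wrap(T))), Y) = op(r(f(op(f(r(7, 7), 2), d), e), M), wrap(wrap(X))). Substituting into the earlier binding gives Z := op(f(r(7, 7), 2), d).
Decompose op/2: W = f(2, d),  d = d.
Bind W := f(2, d); substituting into the one remaining equation that mentions W gives: f(r(M, X2), wrap(wrap(wrap(f(2, d))))) = f(r(P, 2), wrap(wrap(T))).
Delete trivial equation d = d.
Decompose op/2: r(X, wrap(wrap(T))) = r(f(op(f(r(7, 7), 2), d), e), M),  Y = wrap(wrap(X)).
Decompose r/2: X = f(op(f(r(7, 7), 2), d), e),  wrap(wrap(T)) = M.
Bind X := f(op(f(r(7, 7), 2), d), e); substituting into the one remaining equation that mentions X gives: Y = wrap(wrap(f(op(f(r(7, 7), 2), d), e))).
Bind M := wrap(wrap(T)); substituting into the one remaining equation that mentions M gives: f(r(wrap(wrap(T)), X2), wrap(wrap(wrap(f(2, d))))) = f(r(P, 2), wrap(wrap(T))).
Bind Y := wrap(wrap(f(op(f(r(7, 7), 2), d), e))); no other remaining equation mentions Y.
Decompose f/2: r(wrap(wrap(T)), X2) = r(P, 2),  wrap(wrap(wrap(f(2, d)))) = wrap(wrap(T)).
Decompose r/2: wrap(wrap(T)) = P,  X2 = 2.
Bind P := wrap(wrap(T)); no other remaining equation mentions P.
Bind X2 := 2; no other remaining equation mentions X2.
Decompose wrap/1: wrap(wrap(f(2, d))) = wrap(T).
Decompose wrap/1: wrap(f(2, d)) = T.
Bind T := wrap(f(2, d)). Substituting into the earlier bindings gives M := wrap(wrap(wrap(f(2, d)))), P := wrap(wrap(wrap(f(2, d)))).
MGU = { A ↦ 7, Z ↦ op(f(r(7, 7), 2), d), Q ↦ f(r(7, 7), 2), W ↦ f(2, d), X ↦ f(op(f(r(7, 7), 2), d), e), M ↦ wrap(wrap(wrap(f(2, d)))), Y ↦ wrap(wrap(f(op(f(r(7, 7), 2), d), e))), P ↦ wrap(wrap(wrap(f(2, d)))), X2 ↦ 2, T ↦ wrap(f(2, d)) }, so T ↦ wrap(f(2, d)).

wrap(f(2, d))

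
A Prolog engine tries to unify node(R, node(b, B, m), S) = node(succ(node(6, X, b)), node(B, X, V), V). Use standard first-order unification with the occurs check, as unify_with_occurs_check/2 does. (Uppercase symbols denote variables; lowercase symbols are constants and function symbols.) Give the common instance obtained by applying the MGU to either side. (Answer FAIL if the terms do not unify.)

node(succ(node(6, b, b)), node(b, b, m), m)

Decompose node/3: R = succ(node(6, X, b)),  node(b, B, m) = node(B, X, V),  S = V.
Bind R := succ(node(6, X, b)); no other remaining equation mentions R.
Decompose node/3: b = B,  B = X,  m = V.
Bind B := b; substituting into the one remaining equation that mentions B gives: b = X.
Bind X := b; no other remaining equation mentions X. Substituting into the earlier binding gives R := succ(node(6, b, b)).
Bind V := m; substituting into the remaining equation gives: S = m.
Bind S := m.
Applying the MGU to either side gives node(succ(node(6, b, b)), node(b, b, m), m).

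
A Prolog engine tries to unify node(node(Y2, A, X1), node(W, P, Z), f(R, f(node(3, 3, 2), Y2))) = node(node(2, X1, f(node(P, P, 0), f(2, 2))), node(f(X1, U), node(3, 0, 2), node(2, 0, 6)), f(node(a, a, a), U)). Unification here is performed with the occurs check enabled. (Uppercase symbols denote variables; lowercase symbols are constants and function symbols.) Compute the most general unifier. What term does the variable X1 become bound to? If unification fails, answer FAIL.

f(node(node(3, 0, 2), node(3, 0, 2), 0), f(2, 2))

Decompose node/3: node(Y2, A, X1) = node(2, X1, f(node(P, P, 0), f(2, 2))),  node(W, P, Z) = node(f(X1, U), node(3, 0, 2), node(2, 0, 6)),  f(R, f(node(3, 3, 2), Y2)) = f(node(a, a, a), U).
Decompose node/3: Y2 = 2,  A = X1,  X1 = f(node(P, P, 0), f(2, 2)).
Bind Y2 := 2; substituting into the one remaining equation that mentions Y2 gives: f(R, f(node(3, 3, 2), 2)) = f(node(a, a, a), U).
Bind A := X1; no other remaining equation mentions A.
Bind X1 := f(node(P, P, 0), f(2, 2)); substituting into the one remaining equation that mentions X1 gives: node(W, P, Z) = node(f(f(node(P, P, 0), f(2, 2)), U), node(3, 0, 2), node(2, 0, 6)). Substituting into the earlier binding gives A := f(node(P, P, 0), f(2, 2)).
Decompose node/3: W = f(f(node(P, P, 0), f(2, 2)), U),  P = node(3, 0, 2),  Z = node(2, 0, 6).
Bind W := f(f(node(P, P, 0), f(2, 2)), U); no other remaining equation mentions W.
Bind P := node(3, 0, 2); no other remaining equation mentions P. Substituting into the earlier bindings gives A := f(node(node(3, 0, 2), node(3, 0, 2), 0), f(2, 2)), X1 := f(node(node(3, 0, 2), node(3, 0, 2), 0), f(2, 2)), W := f(f(node(node(3, 0, 2), node(3, 0, 2), 0), f(2, 2)), U).
Bind Z := node(2, 0, 6); no other remaining equation mentions Z.
Decompose f/2: R = node(a, a, a),  f(node(3, 3, 2), 2) = U.
Bind R := node(a, a, a); no other remaining equation mentions R.
Bind U := f(node(3, 3, 2), 2). Substituting into the earlier binding gives W := f(f(node(node(3, 0, 2), node(3, 0, 2), 0), f(2, 2)), f(node(3, 3, 2), 2)).
MGU = { Y2 -> 2, A -> f(node(node(3, 0, 2), node(3, 0, 2), 0), f(2, 2)), X1 -> f(node(node(3, 0, 2), node(3, 0, 2), 0), f(2, 2)), W -> f(f(node(node(3, 0, 2), node(3, 0, 2), 0), f(2, 2)), f(node(3, 3, 2), 2)), P -> node(3, 0, 2), Z -> node(2, 0, 6), R -> node(a, a, a), U -> f(node(3, 3, 2), 2) }, so X1 -> f(node(node(3, 0, 2), node(3, 0, 2), 0), f(2, 2)).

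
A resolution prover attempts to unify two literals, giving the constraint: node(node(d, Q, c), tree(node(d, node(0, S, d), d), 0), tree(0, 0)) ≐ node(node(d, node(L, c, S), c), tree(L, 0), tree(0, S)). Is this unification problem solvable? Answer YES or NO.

YES

Decompose node/3: node(d, Q, c) ≐ node(d, node(L, c, S), c),  tree(node(d, node(0, S, d), d), 0) ≐ tree(L, 0),  tree(0, 0) ≐ tree(0, S).
Decompose node/3: d ≐ d,  Q ≐ node(L, c, S),  c ≐ c.
Delete trivial equation d ≐ d.
Bind Q := node(L, c, S); no other remaining equation mentions Q.
Delete trivial equation c ≐ c.
Decompose tree/2: node(d, node(0, S, d), d) ≐ L,  0 ≐ 0.
Bind L := node(d, node(0, S, d), d); no other remaining equation mentions L. Substituting into the earlier binding gives Q := node(node(d, node(0, S, d), d), c, S).
Delete trivial equation 0 ≐ 0.
Decompose tree/2: 0 ≐ 0,  0 ≐ S.
Delete trivial equation 0 ≐ 0.
Bind S := 0. Substituting into the earlier bindings gives Q := node(node(d, node(0, 0, d), d), c, 0), L := node(d, node(0, 0, d), d).
No equations remain and no clash or occurs-check failure arose, so a unifier exists.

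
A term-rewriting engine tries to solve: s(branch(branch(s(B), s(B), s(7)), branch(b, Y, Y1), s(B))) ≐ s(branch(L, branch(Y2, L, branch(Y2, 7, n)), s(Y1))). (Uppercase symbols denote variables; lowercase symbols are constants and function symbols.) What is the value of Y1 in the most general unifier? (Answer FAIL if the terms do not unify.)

Decompose s/1: branch(branch(s(B), s(B), s(7)), branch(b, Y, Y1), s(B)) ≐ branch(L, branch(Y2, L, branch(Y2, 7, n)), s(Y1)).
Decompose branch/3: branch(s(B), s(B), s(7)) ≐ L,  branch(b, Y, Y1) ≐ branch(Y2, L, branch(Y2, 7, n)),  s(B) ≐ s(Y1).
Bind L := branch(s(B), s(B), s(7)); substituting into the one remaining equation that mentions L gives: branch(b, Y, Y1) ≐ branch(Y2, branch(s(B), s(B), s(7)), branch(Y2, 7, n)).
Decompose branch/3: b ≐ Y2,  Y ≐ branch(s(B), s(B), s(7)),  Y1 ≐ branch(Y2, 7, n).
Bind Y2 := b; substituting into the one remaining equation that mentions Y2 gives: Y1 ≐ branch(b, 7, n).
Bind Y := branch(s(B), s(B), s(7)); no other remaining equation mentions Y.
Bind Y1 := branch(b, 7, n); substituting into the remaining equation gives: s(B) ≐ s(branch(b, 7, n)).
Decompose s/1: B ≐ branch(b, 7, n).
Bind B := branch(b, 7, n). Substituting into the earlier bindings gives L := branch(s(branch(b, 7, n)), s(branch(b, 7, n)), s(7)), Y := branch(s(branch(b, 7, n)), s(branch(b, 7, n)), s(7)).
MGU = { L ↦ branch(s(branch(b, 7, n)), s(branch(b, 7, n)), s(7)), Y2 ↦ b, Y ↦ branch(s(branch(b, 7, n)), s(branch(b, 7, n)), s(7)), Y1 ↦ branch(b, 7, n), B ↦ branch(b, 7, n) }, so Y1 ↦ branch(b, 7, n).

branch(b, 7, n)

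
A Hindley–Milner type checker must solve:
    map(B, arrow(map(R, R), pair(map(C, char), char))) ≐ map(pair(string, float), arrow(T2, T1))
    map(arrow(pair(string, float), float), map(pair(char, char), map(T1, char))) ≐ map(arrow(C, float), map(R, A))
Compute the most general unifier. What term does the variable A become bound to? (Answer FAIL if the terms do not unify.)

Decompose map/2: B ≐ pair(string, float),  arrow(map(R, R), pair(map(C, char), char)) ≐ arrow(T2, T1).
Bind B := pair(string, float); no other remaining equation mentions B.
Decompose arrow/2: map(R, R) ≐ T2,  pair(map(C, char), char) ≐ T1.
Bind T2 := map(R, R); no other remaining equation mentions T2.
Bind T1 := pair(map(C, char), char); substituting into the remaining equation gives: map(arrow(pair(string, float), float), map(pair(char, char), map(pair(map(C, char), char), char))) ≐ map(arrow(C, float), map(R, A)).
Decompose map/2: arrow(pair(string, float), float) ≐ arrow(C, float),  map(pair(char, char), map(pair(map(C, char), char), char)) ≐ map(R, A).
Decompose arrow/2: pair(string, float) ≐ C,  float ≐ float.
Bind C := pair(string, float); substituting into the one remaining equation that mentions C gives: map(pair(char, char), map(pair(map(pair(string, float), char), char), char)) ≐ map(R, A). Substituting into the earlier binding gives T1 := pair(map(pair(string, float), char), char).
Delete trivial equation float ≐ float.
Decompose map/2: pair(char, char) ≐ R,  map(pair(map(pair(string, float), char), char), char) ≐ A.
Bind R := pair(char, char); no other remaining equation mentions R. Substituting into the earlier binding gives T2 := map(pair(char, char), pair(char, char)).
Bind A := map(pair(map(pair(string, float), char), char), char).
MGU = { B := pair(string, float), T2 := map(pair(char, char), pair(char, char)), T1 := pair(map(pair(string, float), char), char), C := pair(string, float), R := pair(char, char), A := map(pair(map(pair(string, float), char), char), char) }, so A := map(pair(map(pair(string, float), char), char), char).

map(pair(map(pair(string, float), char), char), char)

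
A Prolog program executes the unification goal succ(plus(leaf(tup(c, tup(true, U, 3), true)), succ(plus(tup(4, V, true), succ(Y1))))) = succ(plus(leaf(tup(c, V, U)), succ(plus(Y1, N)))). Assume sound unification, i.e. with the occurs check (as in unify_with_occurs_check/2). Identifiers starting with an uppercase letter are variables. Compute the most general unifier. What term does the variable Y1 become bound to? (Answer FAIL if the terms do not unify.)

Decompose succ/1: plus(leaf(tup(c, tup(true, U, 3), true)), succ(plus(tup(4, V, true), succ(Y1)))) = plus(leaf(tup(c, V, U)), succ(plus(Y1, N))).
Decompose plus/2: leaf(tup(c, tup(true, U, 3), true)) = leaf(tup(c, V, U)),  succ(plus(tup(4, V, true), succ(Y1))) = succ(plus(Y1, N)).
Decompose leaf/1: tup(c, tup(true, U, 3), true) = tup(c, V, U).
Decompose tup/3: c = c,  tup(true, U, 3) = V,  true = U.
Delete trivial equation c = c.
Bind V := tup(true, U, 3); substituting into the one remaining equation that mentions V gives: succ(plus(tup(4, tup(true, U, 3), true), succ(Y1))) = succ(plus(Y1, N)).
Bind U := true; substituting into the remaining equation gives: succ(plus(tup(4, tup(true, true, 3), true), succ(Y1))) = succ(plus(Y1, N)). Substituting into the earlier binding gives V := tup(true, true, 3).
Decompose succ/1: plus(tup(4, tup(true, true, 3), true), succ(Y1)) = plus(Y1, N).
Decompose plus/2: tup(4, tup(true, true, 3), true) = Y1,  succ(Y1) = N.
Bind Y1 := tup(4, tup(true, true, 3), true); substituting into the remaining equation gives: succ(tup(4, tup(true, true, 3), true)) = N.
Bind N := succ(tup(4, tup(true, true, 3), true)).
MGU = { V -> tup(true, true, 3), U -> true, Y1 -> tup(4, tup(true, true, 3), true), N -> succ(tup(4, tup(true, true, 3), true)) }, so Y1 -> tup(4, tup(true, true, 3), true).

tup(4, tup(true, true, 3), true)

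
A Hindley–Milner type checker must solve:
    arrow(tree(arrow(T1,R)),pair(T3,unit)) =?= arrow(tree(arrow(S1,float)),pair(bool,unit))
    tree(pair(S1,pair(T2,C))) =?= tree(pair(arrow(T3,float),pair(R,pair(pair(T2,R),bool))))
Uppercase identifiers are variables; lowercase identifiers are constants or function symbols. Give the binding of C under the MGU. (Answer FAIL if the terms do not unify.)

Decompose arrow/2: tree(arrow(T1,R)) =?= tree(arrow(S1,float)),  pair(T3,unit) =?= pair(bool,unit).
Decompose tree/1: arrow(T1,R) =?= arrow(S1,float).
Decompose arrow/2: T1 =?= S1,  R =?= float.
Bind T1 := S1; no other remaining equation mentions T1.
Bind R := float; substituting into the one remaining equation that mentions R gives: tree(pair(S1,pair(T2,C))) =?= tree(pair(arrow(T3,float),pair(float,pair(pair(T2,float),bool)))).
Decompose pair/2: T3 =?= bool,  unit =?= unit.
Bind T3 := bool; substituting into the one remaining equation that mentions T3 gives: tree(pair(S1,pair(T2,C))) =?= tree(pair(arrow(bool,float),pair(float,pair(pair(T2,float),bool)))).
Delete trivial equation unit =?= unit.
Decompose tree/1: pair(S1,pair(T2,C)) =?= pair(arrow(bool,float),pair(float,pair(pair(T2,float),bool))).
Decompose pair/2: S1 =?= arrow(bool,float),  pair(T2,C) =?= pair(float,pair(pair(T2,float),bool)).
Bind S1 := arrow(bool,float); no other remaining equation mentions S1. Substituting into the earlier binding gives T1 := arrow(bool,float).
Decompose pair/2: T2 =?= float,  C =?= pair(pair(T2,float),bool).
Bind T2 := float; substituting into the remaining equation gives: C =?= pair(pair(float,float),bool).
Bind C := pair(pair(float,float),bool).
MGU = { T1 -> arrow(bool,float), R -> float, T3 -> bool, S1 -> arrow(bool,float), T2 -> float, C -> pair(pair(float,float),bool) }, so C -> pair(pair(float,float),bool).

pair(pair(float,float),bool)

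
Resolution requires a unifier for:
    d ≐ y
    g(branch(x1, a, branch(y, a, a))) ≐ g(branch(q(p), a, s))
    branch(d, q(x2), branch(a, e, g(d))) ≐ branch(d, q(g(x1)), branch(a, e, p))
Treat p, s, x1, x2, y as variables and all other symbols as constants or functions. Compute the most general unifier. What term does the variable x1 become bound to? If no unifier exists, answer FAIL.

q(g(d))

Bind y := d; substituting into the one remaining equation that mentions y gives: g(branch(x1, a, branch(d, a, a))) ≐ g(branch(q(p), a, s)).
Decompose g/1: branch(x1, a, branch(d, a, a)) ≐ branch(q(p), a, s).
Decompose branch/3: x1 ≐ q(p),  a ≐ a,  branch(d, a, a) ≐ s.
Bind x1 := q(p); substituting into the one remaining equation that mentions x1 gives: branch(d, q(x2), branch(a, e, g(d))) ≐ branch(d, q(g(q(p))), branch(a, e, p)).
Delete trivial equation a ≐ a.
Bind s := branch(d, a, a); no other remaining equation mentions s.
Decompose branch/3: d ≐ d,  q(x2) ≐ q(g(q(p))),  branch(a, e, g(d)) ≐ branch(a, e, p).
Delete trivial equation d ≐ d.
Decompose q/1: x2 ≐ g(q(p)).
Bind x2 := g(q(p)); no other remaining equation mentions x2.
Decompose branch/3: a ≐ a,  e ≐ e,  g(d) ≐ p.
Delete trivial equation a ≐ a.
Delete trivial equation e ≐ e.
Bind p := g(d). Substituting into the earlier bindings gives x1 := q(g(d)), x2 := g(q(g(d))).
MGU = { y := d, x1 := q(g(d)), s := branch(d, a, a), x2 := g(q(g(d))), p := g(d) }, so x1 := q(g(d)).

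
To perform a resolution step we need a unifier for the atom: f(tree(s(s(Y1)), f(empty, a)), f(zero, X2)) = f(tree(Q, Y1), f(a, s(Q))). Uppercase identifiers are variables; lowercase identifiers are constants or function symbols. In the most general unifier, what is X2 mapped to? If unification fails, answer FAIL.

FAIL

Decompose f/2: tree(s(s(Y1)), f(empty, a)) = tree(Q, Y1),  f(zero, X2) = f(a, s(Q)).
Decompose tree/2: s(s(Y1)) = Q,  f(empty, a) = Y1.
Bind Q := s(s(Y1)); substituting into the one remaining equation that mentions Q gives: f(zero, X2) = f(a, s(s(s(Y1)))).
Bind Y1 := f(empty, a); substituting into the remaining equation gives: f(zero, X2) = f(a, s(s(s(f(empty, a))))). Substituting into the earlier binding gives Q := s(s(f(empty, a))).
Decompose f/2: zero = a,  X2 = s(s(s(f(empty, a)))).
Clash: constants zero and a differ; no unifier exists.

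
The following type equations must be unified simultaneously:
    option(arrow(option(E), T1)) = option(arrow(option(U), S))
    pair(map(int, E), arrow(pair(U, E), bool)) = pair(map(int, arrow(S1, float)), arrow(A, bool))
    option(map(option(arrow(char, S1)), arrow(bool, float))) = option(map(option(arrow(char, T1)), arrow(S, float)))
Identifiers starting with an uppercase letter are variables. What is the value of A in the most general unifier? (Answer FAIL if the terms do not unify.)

Decompose option/1: arrow(option(E), T1) = arrow(option(U), S).
Decompose arrow/2: option(E) = option(U),  T1 = S.
Decompose option/1: E = U.
Bind E := U; substituting into the one remaining equation that mentions E gives: pair(map(int, U), arrow(pair(U, U), bool)) = pair(map(int, arrow(S1, float)), arrow(A, bool)).
Bind T1 := S; substituting into the one remaining equation that mentions T1 gives: option(map(option(arrow(char, S1)), arrow(bool, float))) = option(map(option(arrow(char, S)), arrow(S, float))).
Decompose pair/2: map(int, U) = map(int, arrow(S1, float)),  arrow(pair(U, U), bool) = arrow(A, bool).
Decompose map/2: int = int,  U = arrow(S1, float).
Delete trivial equation int = int.
Bind U := arrow(S1, float); substituting into the one remaining equation that mentions U gives: arrow(pair(arrow(S1, float), arrow(S1, float)), bool) = arrow(A, bool). Substituting into the earlier binding gives E := arrow(S1, float).
Decompose arrow/2: pair(arrow(S1, float), arrow(S1, float)) = A,  bool = bool.
Bind A := pair(arrow(S1, float), arrow(S1, float)); no other remaining equation mentions A.
Delete trivial equation bool = bool.
Decompose option/1: map(option(arrow(char, S1)), arrow(bool, float)) = map(option(arrow(char, S)), arrow(S, float)).
Decompose map/2: option(arrow(char, S1)) = option(arrow(char, S)),  arrow(bool, float) = arrow(S, float).
Decompose option/1: arrow(char, S1) = arrow(char, S).
Decompose arrow/2: char = char,  S1 = S.
Delete trivial equation char = char.
Bind S1 := S; no other remaining equation mentions S1. Substituting into the earlier bindings gives E := arrow(S, float), U := arrow(S, float), A := pair(arrow(S, float), arrow(S, float)).
Decompose arrow/2: bool = S,  float = float.
Bind S := bool; no other remaining equation mentions S. Substituting into the earlier bindings gives E := arrow(bool, float), T1 := bool, U := arrow(bool, float), A := pair(arrow(bool, float), arrow(bool, float)), S1 := bool.
Delete trivial equation float = float.
MGU = { E := arrow(bool, float), T1 := bool, U := arrow(bool, float), A := pair(arrow(bool, float), arrow(bool, float)), S1 := bool, S := bool }, so A := pair(arrow(bool, float), arrow(bool, float)).

pair(arrow(bool, float), arrow(bool, float))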